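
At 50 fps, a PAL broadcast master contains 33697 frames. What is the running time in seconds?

673.94 seconds

Running time = 33697 / (50) = 673.94 s.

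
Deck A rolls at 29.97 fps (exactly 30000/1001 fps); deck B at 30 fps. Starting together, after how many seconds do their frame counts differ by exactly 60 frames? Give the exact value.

2002 seconds

The gap grows by |30 − 30000/1001| = 30/1001 frames per second.
Time for a 60-frame gap: 60 ÷ (30/1001) = 2002 s.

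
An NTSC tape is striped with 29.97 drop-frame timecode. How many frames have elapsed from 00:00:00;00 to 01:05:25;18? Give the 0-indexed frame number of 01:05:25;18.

As if non-drop at 30 labels/s: (1 × 3600 + 5 × 60 + 25) × 30 + 18 = 117768.
Minute boundaries passed: 65; those not divisible by 10: 65 − 6 = 59; dropped labels = 2 × 59 = 118.
Actual frame index = 117768 − 118 = 117650.

117650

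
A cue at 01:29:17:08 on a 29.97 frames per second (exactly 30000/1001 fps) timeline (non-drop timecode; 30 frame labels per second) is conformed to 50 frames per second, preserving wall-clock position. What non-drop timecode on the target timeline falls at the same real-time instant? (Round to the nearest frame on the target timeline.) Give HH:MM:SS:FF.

01:29:22:31

Source frame index: (1×3600 + 29×60 + 17) × 30 + 8 = 160718.
Real time: 160718 / (30000/1001) = 80439359/15000 s.
Target frame: (80439359/15000) × (50) = 80439359/300 ≈ 268131.197 → 268131.
At 50 labels/s: frame 268131 → 01:29:22:31.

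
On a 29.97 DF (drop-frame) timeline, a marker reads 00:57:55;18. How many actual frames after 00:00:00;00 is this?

Complete 10-minute blocks: 5, each 17982 frames → 89910.
Remaining 7 whole minutes in the current block: 1800 + 6 × 1798 = 12588 frames.
Within the current minute: 55 × 30 + 18 − 2 = 1666 (labels ;00/;01 skipped at this minute). Total = 89910 + 12588 + 1666 = 104164.

104164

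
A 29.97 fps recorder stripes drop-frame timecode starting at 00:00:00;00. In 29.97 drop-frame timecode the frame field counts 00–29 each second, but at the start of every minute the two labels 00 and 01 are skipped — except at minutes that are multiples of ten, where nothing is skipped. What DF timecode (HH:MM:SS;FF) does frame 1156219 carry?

Ten DF minutes hold 17982 frames, so frame 1156219 lies in block 64 (frames 1150848–1168829) with 5371 frames into that block.
The block's first minute is 1800 frames and the rest 1798 each; 5371 frames reaches minute 2, so 64 × 18 + 2 × 2 = 1156 labels have been skipped so far.
Adding those back, label number 1156219 + 1156 = 1157375 at 30 labels/s is 38579 s + 5 f = 10 h 42 min 59 s frame 5, i.e. 10:42:59;05.

10:42:59;05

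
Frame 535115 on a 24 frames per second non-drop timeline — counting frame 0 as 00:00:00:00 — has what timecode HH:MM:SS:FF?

535115 ÷ 24 = 22296 full seconds, remainder 11 frames.
22296 s = 6 h 11 min 36 s.
Timecode: 06:11:36:11.

06:11:36:11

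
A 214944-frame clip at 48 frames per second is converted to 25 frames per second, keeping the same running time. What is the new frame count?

Target frames = source frames × (target rate / source rate) = 214944 × (25)/(48) = 214944 × 25/48 = 111950.

111950 frames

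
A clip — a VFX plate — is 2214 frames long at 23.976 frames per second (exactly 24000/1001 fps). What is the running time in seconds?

92.34225 seconds

Running time = 2214 / (24000/1001) = 92.34225 s.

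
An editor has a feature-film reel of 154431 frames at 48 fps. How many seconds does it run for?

Running time = 154431 / (48) = 3217.3125 s.

3217.3125 seconds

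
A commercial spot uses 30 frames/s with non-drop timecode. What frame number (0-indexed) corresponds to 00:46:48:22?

84262

Total seconds to the label: (0 × 3600 + 46 × 60 + 48) = 2808.
Frame index = 2808 × 30 + 22 = 84262.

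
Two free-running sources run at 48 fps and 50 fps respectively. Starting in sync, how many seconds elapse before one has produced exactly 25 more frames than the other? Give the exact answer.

The gap grows by |50 − 48| = 2 frames per second.
Time for a 25-frame gap: 25 ÷ (2) = 12.5 s.

12.5 seconds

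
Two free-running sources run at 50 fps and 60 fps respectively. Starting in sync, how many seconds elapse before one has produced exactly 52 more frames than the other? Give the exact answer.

The gap grows by |60 − 50| = 10 frames per second.
Time for a 52-frame gap: 52 ÷ (10) = 5.2 s.

5.2 seconds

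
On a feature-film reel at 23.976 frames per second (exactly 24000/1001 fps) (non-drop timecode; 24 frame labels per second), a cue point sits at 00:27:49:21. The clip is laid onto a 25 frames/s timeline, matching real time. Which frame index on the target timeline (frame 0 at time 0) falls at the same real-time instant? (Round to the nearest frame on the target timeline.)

frame 41789

Source frame index: (0×3600 + 27×60 + 49) × 24 + 21 = 40077.
Real time: 40077 / (24000/1001) = 13372359/8000 s.
Target frame: (13372359/8000) × (25) = 13372359/320 ≈ 41788.622 → 41789.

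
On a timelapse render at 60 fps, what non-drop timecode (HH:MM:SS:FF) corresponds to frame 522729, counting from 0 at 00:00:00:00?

522729 ÷ 60 = 8712 full seconds, remainder 9 frames.
8712 s = 2 h 25 min 12 s.
Timecode: 02:25:12:09.

02:25:12:09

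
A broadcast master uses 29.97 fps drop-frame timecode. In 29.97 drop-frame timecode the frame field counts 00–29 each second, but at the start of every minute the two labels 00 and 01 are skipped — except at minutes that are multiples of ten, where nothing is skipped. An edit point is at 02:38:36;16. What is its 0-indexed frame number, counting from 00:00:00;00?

Complete 10-minute blocks: 15, each 17982 frames → 269730.
Remaining 8 whole minutes in the current block: 1800 + 7 × 1798 = 14386 frames.
Within the current minute: 36 × 30 + 16 − 2 = 1094 (labels ;00/;01 skipped at this minute). Total = 269730 + 14386 + 1094 = 285210.

285210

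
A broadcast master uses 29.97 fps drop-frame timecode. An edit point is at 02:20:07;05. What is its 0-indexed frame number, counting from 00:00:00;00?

Complete 10-minute blocks: 14, each 17982 frames → 251748.
Remaining 0 whole minutes in the current block: 0 frames.
Within the current minute: 7 × 30 + 5 = 215. Total = 251748 + 0 + 215 = 251963.

251963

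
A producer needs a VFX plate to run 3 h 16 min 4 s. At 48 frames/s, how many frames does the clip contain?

564672 frames

3 h 16 min 4 s = 11764 s.
Frames = 11764 × 48 = 564672.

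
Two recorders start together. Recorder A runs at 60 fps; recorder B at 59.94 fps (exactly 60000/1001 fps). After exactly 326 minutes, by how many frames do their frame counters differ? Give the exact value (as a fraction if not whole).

326 min = 19560 s.
A emits 60 × 19560 = 1173600 frames; B emits 60000/1001 × 19560 = 1173600000/1001.
Difference = 1173600/1001 frames (≈ 1172.4276); B is behind A.

1173600/1001 frames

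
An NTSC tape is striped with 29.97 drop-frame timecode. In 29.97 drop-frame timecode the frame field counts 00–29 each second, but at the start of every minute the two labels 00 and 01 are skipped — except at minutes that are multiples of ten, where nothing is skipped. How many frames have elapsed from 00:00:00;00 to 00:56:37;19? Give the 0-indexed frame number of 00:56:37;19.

101827

As if non-drop at 30 labels/s: (0 × 3600 + 56 × 60 + 37) × 30 + 19 = 101929.
Minute boundaries passed: 56; those not divisible by 10: 56 − 5 = 51; dropped labels = 2 × 51 = 102.
Actual frame index = 101929 − 102 = 101827.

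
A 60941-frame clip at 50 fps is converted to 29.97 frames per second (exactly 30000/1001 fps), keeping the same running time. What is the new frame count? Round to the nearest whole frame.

Frames at target rate = 60941 × (30000/1001) / (50) = 36564600/1001 ≈ 36528.072.
Nearest whole frame: 36528.

36528 frames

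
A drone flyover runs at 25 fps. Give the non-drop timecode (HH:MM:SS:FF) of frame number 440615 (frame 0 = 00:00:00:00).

04:53:44:15

440615 ÷ 25 = 17624 full seconds, remainder 15 frames.
17624 s = 4 h 53 min 44 s.
Timecode: 04:53:44:15.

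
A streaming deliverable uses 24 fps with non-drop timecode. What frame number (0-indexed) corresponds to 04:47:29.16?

413992

Total seconds to the label: (4 × 3600 + 47 × 60 + 29) = 17249.
Frame index = 17249 × 24 + 16 = 413992.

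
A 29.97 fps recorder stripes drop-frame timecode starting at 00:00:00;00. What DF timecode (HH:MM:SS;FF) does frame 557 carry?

00:00:18;17

Each 10-minute DF block holds 10 × 60 × 30 − 9 × 2 = 17982 frames. 557 ÷ 17982 → 0 full blocks, remainder 557.
Within the partial block the first minute is 1800 frames and each further minute 1798, so 0 further minute boundaries passed. Total skipped labels = 18 × 0 + 2 × 0 = 0.
Non-drop label index = 557 + 0 = 557; at 30 labels/s that is 00:00:18:17, i.e. DF 00:00:18;17.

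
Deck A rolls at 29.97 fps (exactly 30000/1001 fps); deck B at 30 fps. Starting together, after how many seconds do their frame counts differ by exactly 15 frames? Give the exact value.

500.5 seconds

The gap grows by |30 − 30000/1001| = 30/1001 frames per second.
Time for a 15-frame gap: 15 ÷ (30/1001) = 500.5 s.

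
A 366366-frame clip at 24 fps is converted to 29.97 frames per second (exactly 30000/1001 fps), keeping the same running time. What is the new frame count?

457500 frames

Target frames = source frames × (target rate / source rate) = 366366 × (30000/1001)/(24) = 366366 × 1250/1001 = 457500.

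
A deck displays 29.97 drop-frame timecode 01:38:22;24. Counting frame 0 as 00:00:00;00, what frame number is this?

Complete 10-minute blocks: 9, each 17982 frames → 161838.
Remaining 8 whole minutes in the current block: 1800 + 7 × 1798 = 14386 frames.
Within the current minute: 22 × 30 + 24 − 2 = 682 (labels ;00/;01 skipped at this minute). Total = 161838 + 14386 + 682 = 176906.

176906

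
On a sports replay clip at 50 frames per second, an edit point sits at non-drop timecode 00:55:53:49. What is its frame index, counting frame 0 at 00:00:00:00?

frame 167699

Total seconds to the label: (0 × 3600 + 55 × 60 + 53) = 3353.
Frame index = 3353 × 50 + 49 = 167699.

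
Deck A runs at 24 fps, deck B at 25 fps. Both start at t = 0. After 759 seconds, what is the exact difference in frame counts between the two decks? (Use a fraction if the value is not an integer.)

759 frames

A emits 24 × 759 = 18216 frames; B emits 25 × 759 = 18975.
Difference = 759 frames; B is ahead of A.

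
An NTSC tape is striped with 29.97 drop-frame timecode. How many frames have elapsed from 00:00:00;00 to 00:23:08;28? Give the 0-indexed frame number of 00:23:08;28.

Complete 10-minute blocks: 2, each 17982 frames → 35964.
Remaining 3 whole minutes in the current block: 1800 + 2 × 1798 = 5396 frames.
Within the current minute: 8 × 30 + 28 − 2 = 266 (labels ;00/;01 skipped at this minute). Total = 35964 + 5396 + 266 = 41626.

41626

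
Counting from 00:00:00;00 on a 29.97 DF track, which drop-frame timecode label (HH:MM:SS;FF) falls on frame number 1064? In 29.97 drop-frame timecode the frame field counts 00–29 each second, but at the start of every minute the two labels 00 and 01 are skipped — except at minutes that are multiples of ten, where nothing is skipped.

Ten DF minutes hold 17982 frames, so frame 1064 lies in block 0 (frames 0–17981) with 1064 frames into that block.
The block's first minute is 1800 frames and the rest 1798 each; 1064 frames reaches minute 0, so 0 × 18 + 0 × 2 = 0 labels have been skipped so far.
Adding those back, label number 1064 + 0 = 1064 at 30 labels/s is 35 s + 14 f = 0 h 0 min 35 s frame 14, i.e. 00:00:35;14.

00:00:35;14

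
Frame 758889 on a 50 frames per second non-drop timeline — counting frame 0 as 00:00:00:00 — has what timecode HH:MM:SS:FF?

04:12:57:39

758889 ÷ 50 = 15177 full seconds, remainder 39 frames.
15177 s = 4 h 12 min 57 s.
Timecode: 04:12:57:39.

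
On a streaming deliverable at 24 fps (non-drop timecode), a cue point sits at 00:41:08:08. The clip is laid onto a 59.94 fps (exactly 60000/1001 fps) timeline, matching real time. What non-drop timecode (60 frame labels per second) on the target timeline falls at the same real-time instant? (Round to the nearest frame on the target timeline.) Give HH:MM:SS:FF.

Source frame index: (0×3600 + 41×60 + 8) × 24 + 8 = 59240.
Real time: 59240 / (24) = 7405/3 s.
Target frame: (7405/3) × (60000/1001) = 148100000/1001 ≈ 147952.048 → 147952.
At 60 labels/s: frame 147952 → 00:41:05:52.

00:41:05:52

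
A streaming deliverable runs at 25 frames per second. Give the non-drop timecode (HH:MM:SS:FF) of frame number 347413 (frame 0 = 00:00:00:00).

347413 ÷ 25 = 13896 full seconds, remainder 13 frames.
13896 s = 3 h 51 min 36 s.
Timecode: 03:51:36:13.

03:51:36:13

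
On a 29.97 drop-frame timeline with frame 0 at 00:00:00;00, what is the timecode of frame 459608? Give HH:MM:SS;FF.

Each 10-minute DF block holds 10 × 60 × 30 − 9 × 2 = 17982 frames. 459608 ÷ 17982 → 25 full blocks, remainder 10058.
Within the partial block the first minute is 1800 frames and each further minute 1798, so 5 further minute boundaries passed. Total skipped labels = 18 × 25 + 2 × 5 = 460.
Non-drop label index = 459608 + 460 = 460068; at 30 labels/s that is 04:15:35:18, i.e. DF 04:15:35;18.

04:15:35;18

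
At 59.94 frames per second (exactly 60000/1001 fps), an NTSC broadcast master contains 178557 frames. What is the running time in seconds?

Running time = 178557 / (60000/1001) = 2978.92595 s.

2978.92595 seconds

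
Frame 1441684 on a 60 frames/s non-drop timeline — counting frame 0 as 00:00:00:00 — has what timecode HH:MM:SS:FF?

06:40:28:04

1441684 ÷ 60 = 24028 full seconds, remainder 4 frames.
24028 s = 6 h 40 min 28 s.
Timecode: 06:40:28:04.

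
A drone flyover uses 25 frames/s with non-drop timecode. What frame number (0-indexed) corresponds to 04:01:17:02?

Total seconds to the label: (4 × 3600 + 1 × 60 + 17) = 14477.
Frame index = 14477 × 25 + 2 = 361927.

frame 361927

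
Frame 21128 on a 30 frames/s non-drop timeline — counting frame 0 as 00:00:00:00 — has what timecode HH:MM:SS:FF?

21128 ÷ 30 = 704 full seconds, remainder 8 frames.
704 s = 0 h 11 min 44 s.
Timecode: 00:11:44:08.

00:11:44:08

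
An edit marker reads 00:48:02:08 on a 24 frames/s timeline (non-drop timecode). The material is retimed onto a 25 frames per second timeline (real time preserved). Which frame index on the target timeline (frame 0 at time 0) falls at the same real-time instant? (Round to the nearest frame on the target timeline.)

Source frame index: (0×3600 + 48×60 + 2) × 24 + 8 = 69176.
Real time: 69176 / (24) = 8647/3 s.
Target frame: (8647/3) × (25) = 216175/3 ≈ 72058.333 → 72058.

frame 72058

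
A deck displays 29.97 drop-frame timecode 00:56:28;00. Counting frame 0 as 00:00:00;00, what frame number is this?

Complete 10-minute blocks: 5, each 17982 frames → 89910.
Remaining 6 whole minutes in the current block: 1800 + 5 × 1798 = 10790 frames.
Within the current minute: 28 × 30 + 0 − 2 = 838 (labels ;00/;01 skipped at this minute). Total = 89910 + 10790 + 838 = 101538.

101538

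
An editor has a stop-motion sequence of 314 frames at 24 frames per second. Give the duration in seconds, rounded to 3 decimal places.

13.083 seconds

Running time = 314 × 1/24 = 157/12 s ≈ 13.083 s.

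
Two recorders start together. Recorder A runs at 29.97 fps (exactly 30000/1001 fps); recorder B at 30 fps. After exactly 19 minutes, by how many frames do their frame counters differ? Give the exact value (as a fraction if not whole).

19 min = 1140 s.
A emits 30000/1001 × 1140 = 34200000/1001 frames; B emits 30 × 1140 = 34200.
Difference = 34200/1001 frames (≈ 34.1658); B is ahead of A.

34200/1001 frames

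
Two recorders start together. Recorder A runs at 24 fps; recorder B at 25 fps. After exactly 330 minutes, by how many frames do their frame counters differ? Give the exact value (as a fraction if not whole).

330 min = 19800 s.
A emits 24 × 19800 = 475200 frames; B emits 25 × 19800 = 495000.
Difference = 19800 frames; B is ahead of A.

19800 frames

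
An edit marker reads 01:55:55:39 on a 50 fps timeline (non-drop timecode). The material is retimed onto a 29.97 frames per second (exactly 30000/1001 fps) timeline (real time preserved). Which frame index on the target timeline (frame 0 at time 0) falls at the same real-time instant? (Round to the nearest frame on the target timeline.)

Source frame index: (1×3600 + 55×60 + 55) × 50 + 39 = 347789.
Real time: 347789 / (50) = 347789/50 s.
Target frame: (347789/50) × (30000/1001) = 16051800/77 ≈ 208464.935 → 208465.

frame 208465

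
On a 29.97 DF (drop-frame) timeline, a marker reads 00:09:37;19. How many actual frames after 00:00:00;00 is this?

17311

Complete 10-minute blocks: 0, each 17982 frames → 0.
Remaining 9 whole minutes in the current block: 1800 + 8 × 1798 = 16184 frames.
Within the current minute: 37 × 30 + 19 − 2 = 1127 (labels ;00/;01 skipped at this minute). Total = 0 + 16184 + 1127 = 17311.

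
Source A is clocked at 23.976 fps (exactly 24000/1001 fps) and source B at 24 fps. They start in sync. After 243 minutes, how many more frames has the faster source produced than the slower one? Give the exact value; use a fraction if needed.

243 min = 14580 s.
A emits 24000/1001 × 14580 = 349920000/1001 frames; B emits 24 × 14580 = 349920.
Difference = 349920/1001 frames (≈ 349.5704); B is ahead of A.

349920/1001 frames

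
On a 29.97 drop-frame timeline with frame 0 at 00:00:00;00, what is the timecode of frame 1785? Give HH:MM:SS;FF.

Each 10-minute DF block holds 10 × 60 × 30 − 9 × 2 = 17982 frames. 1785 ÷ 17982 → 0 full blocks, remainder 1785.
Within the partial block the first minute is 1800 frames and each further minute 1798, so 0 further minute boundaries passed. Total skipped labels = 18 × 0 + 2 × 0 = 0.
Non-drop label index = 1785 + 0 = 1785; at 30 labels/s that is 00:00:59:15, i.e. DF 00:00:59;15.

00:00:59;15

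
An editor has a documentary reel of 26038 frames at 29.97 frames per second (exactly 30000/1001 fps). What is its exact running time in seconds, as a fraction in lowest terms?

13032019/15000 seconds

Running time = 26038 ÷ (30000/1001) = 26038 × 1001/30000 = 13032019/15000 s.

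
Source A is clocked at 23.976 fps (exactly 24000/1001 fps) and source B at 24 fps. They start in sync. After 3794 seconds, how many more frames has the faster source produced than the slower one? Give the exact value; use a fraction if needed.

13008/143 frames

A emits 24000/1001 × 3794 = 13008000/143 frames; B emits 24 × 3794 = 91056.
Difference = 13008/143 frames (≈ 90.9650); B is ahead of A.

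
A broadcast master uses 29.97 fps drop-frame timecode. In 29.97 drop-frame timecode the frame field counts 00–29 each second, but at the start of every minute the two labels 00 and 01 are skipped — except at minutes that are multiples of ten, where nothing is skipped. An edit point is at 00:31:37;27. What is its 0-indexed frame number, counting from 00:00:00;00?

56881

As if non-drop at 30 labels/s: (0 × 3600 + 31 × 60 + 37) × 30 + 27 = 56937.
Minute boundaries passed: 31; those not divisible by 10: 31 − 3 = 28; dropped labels = 2 × 28 = 56.
Actual frame index = 56937 − 56 = 56881.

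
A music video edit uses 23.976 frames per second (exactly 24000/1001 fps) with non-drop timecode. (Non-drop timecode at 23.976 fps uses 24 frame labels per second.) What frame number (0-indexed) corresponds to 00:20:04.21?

28917

Total seconds to the label: (0 × 3600 + 20 × 60 + 4) = 1204.
Frame index = 1204 × 24 + 21 = 28917.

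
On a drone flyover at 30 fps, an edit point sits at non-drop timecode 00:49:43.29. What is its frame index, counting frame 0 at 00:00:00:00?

frame 89519

Total seconds to the label: (0 × 3600 + 49 × 60 + 43) = 2983.
Frame index = 2983 × 30 + 29 = 89519.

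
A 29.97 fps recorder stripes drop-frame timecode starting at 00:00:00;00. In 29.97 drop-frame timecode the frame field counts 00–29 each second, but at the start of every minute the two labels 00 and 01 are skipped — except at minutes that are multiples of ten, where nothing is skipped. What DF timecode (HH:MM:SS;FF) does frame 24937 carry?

Each 10-minute DF block holds 10 × 60 × 30 − 9 × 2 = 17982 frames. 24937 ÷ 17982 → 1 full block, remainder 6955.
Within the partial block the first minute is 1800 frames and each further minute 1798, so 3 further minute boundaries passed. Total skipped labels = 18 × 1 + 2 × 3 = 24.
Non-drop label index = 24937 + 24 = 24961; at 30 labels/s that is 00:13:52:01, i.e. DF 00:13:52;01.

00:13:52;01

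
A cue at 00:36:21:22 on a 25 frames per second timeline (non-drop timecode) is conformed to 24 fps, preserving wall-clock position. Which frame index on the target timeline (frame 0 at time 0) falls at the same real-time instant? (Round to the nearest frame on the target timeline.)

Source frame index: (0×3600 + 36×60 + 21) × 25 + 22 = 54547.
Real time: 54547 / (25) = 54547/25 s.
Target frame: (54547/25) × (24) = 1309128/25 ≈ 52365.120 → 52365.

frame 52365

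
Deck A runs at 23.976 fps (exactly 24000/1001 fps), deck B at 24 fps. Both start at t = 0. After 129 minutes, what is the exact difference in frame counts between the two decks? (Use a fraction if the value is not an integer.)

185760/1001 frames

129 min = 7740 s.
A emits 24000/1001 × 7740 = 185760000/1001 frames; B emits 24 × 7740 = 185760.
Difference = 185760/1001 frames (≈ 185.5744); B is ahead of A.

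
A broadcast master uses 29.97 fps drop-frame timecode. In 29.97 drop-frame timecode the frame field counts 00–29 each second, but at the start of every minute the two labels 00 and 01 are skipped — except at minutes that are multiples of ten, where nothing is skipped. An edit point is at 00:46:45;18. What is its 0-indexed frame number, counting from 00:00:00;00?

As if non-drop at 30 labels/s: (0 × 3600 + 46 × 60 + 45) × 30 + 18 = 84168.
Minute boundaries passed: 46; those not divisible by 10: 46 − 4 = 42; dropped labels = 2 × 42 = 84.
Actual frame index = 84168 − 84 = 84084.

84084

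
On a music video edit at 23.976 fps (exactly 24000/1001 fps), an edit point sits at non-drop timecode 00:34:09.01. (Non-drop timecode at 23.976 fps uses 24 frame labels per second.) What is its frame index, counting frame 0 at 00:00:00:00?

49177

Total seconds to the label: (0 × 3600 + 34 × 60 + 9) = 2049.
Frame index = 2049 × 24 + 1 = 49177.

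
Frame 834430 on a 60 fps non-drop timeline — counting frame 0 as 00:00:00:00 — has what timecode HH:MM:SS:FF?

834430 ÷ 60 = 13907 full seconds, remainder 10 frames.
13907 s = 3 h 51 min 47 s.
Timecode: 03:51:47:10.

03:51:47:10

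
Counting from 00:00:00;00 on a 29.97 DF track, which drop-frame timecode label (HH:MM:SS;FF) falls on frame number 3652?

00:02:01;26

Each 10-minute DF block holds 10 × 60 × 30 − 9 × 2 = 17982 frames. 3652 ÷ 17982 → 0 full blocks, remainder 3652.
Within the partial block the first minute is 1800 frames and each further minute 1798, so 2 further minute boundaries passed. Total skipped labels = 18 × 0 + 2 × 2 = 4.
Non-drop label index = 3652 + 4 = 3656; at 30 labels/s that is 00:02:01:26, i.e. DF 00:02:01;26.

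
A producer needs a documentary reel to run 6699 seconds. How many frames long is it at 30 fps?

Frames = 6699 × 30 = 200970.

200970 frames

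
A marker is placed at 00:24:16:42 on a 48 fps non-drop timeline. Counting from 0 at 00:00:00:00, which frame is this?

Total seconds to the label: (0 × 3600 + 24 × 60 + 16) = 1456.
Frame index = 1456 × 48 + 42 = 69930.

frame 69930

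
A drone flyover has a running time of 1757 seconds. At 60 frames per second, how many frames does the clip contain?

Frames = 1757 × 60 = 105420.

105420 frames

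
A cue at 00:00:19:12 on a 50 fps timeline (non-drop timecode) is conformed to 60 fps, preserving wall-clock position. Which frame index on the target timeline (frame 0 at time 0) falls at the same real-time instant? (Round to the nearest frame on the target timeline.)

Source frame index: (0×3600 + 0×60 + 19) × 50 + 12 = 962.
Real time: 962 / (50) = 481/25 s.
Target frame: (481/25) × (60) = 5772/5 ≈ 1154.400 → 1154.

frame 1154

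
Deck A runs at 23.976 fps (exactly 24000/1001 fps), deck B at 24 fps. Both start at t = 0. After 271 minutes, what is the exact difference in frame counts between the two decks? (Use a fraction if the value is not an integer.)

390240/1001 frames

271 min = 16260 s.
A emits 24000/1001 × 16260 = 390240000/1001 frames; B emits 24 × 16260 = 390240.
Difference = 390240/1001 frames (≈ 389.8501); B is ahead of A.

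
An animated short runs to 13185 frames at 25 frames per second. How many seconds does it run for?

527.4 seconds

Running time = 13185 / (25) = 527.4 s.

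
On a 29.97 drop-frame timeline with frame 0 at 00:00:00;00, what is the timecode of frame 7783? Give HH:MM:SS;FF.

Each 10-minute DF block holds 10 × 60 × 30 − 9 × 2 = 17982 frames. 7783 ÷ 17982 → 0 full blocks, remainder 7783.
Within the partial block the first minute is 1800 frames and each further minute 1798, so 4 further minute boundaries passed. Total skipped labels = 18 × 0 + 2 × 4 = 8.
Non-drop label index = 7783 + 8 = 7791; at 30 labels/s that is 00:04:19:21, i.e. DF 00:04:19;21.

00:04:19;21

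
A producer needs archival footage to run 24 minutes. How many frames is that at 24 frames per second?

34560 frames

24 min = 1440 s.
Frames = 1440 × 24 = 34560.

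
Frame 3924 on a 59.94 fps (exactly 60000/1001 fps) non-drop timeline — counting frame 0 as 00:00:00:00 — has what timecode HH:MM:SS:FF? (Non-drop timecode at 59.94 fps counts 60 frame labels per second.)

3924 ÷ 60 = 65 full seconds, remainder 24 frames.
65 s = 0 h 1 min 5 s.
Timecode: 00:01:05:24.

00:01:05:24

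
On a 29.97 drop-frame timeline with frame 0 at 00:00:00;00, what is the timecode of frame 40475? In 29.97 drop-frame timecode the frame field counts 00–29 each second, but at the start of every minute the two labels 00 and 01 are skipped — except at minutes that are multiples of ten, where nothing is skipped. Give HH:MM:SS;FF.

Each 10-minute DF block holds 10 × 60 × 30 − 9 × 2 = 17982 frames. 40475 ÷ 17982 → 2 full blocks, remainder 4511.
Within the partial block the first minute is 1800 frames and each further minute 1798, so 2 further minute boundaries passed. Total skipped labels = 18 × 2 + 2 × 2 = 40.
Non-drop label index = 40475 + 40 = 40515; at 30 labels/s that is 00:22:30:15, i.e. DF 00:22:30;15.

00:22:30;15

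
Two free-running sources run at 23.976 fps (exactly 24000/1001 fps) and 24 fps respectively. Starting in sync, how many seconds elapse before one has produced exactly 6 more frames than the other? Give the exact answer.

250.25 seconds

The gap grows by |24 − 24000/1001| = 24/1001 frames per second.
Time for a 6-frame gap: 6 ÷ (24/1001) = 250.25 s.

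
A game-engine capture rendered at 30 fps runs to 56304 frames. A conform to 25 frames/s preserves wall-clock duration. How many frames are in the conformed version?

Target frames = source frames × (target rate / source rate) = 56304 × (25)/(30) = 56304 × 5/6 = 46920.

46920 frames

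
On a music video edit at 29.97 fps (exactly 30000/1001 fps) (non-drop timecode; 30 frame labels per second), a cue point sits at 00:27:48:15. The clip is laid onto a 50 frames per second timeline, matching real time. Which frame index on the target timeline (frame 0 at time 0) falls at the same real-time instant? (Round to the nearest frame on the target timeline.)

Source frame index: (0×3600 + 27×60 + 48) × 30 + 15 = 50055.
Real time: 50055 / (30000/1001) = 3340337/2000 s.
Target frame: (3340337/2000) × (50) = 3340337/40 ≈ 83508.425 → 83508.

frame 83508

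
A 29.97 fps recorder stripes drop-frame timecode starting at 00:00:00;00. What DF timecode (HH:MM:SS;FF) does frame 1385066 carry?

12:50:15;02

Each 10-minute DF block holds 10 × 60 × 30 − 9 × 2 = 17982 frames. 1385066 ÷ 17982 → 77 full blocks, remainder 452.
Within the partial block the first minute is 1800 frames and each further minute 1798, so 0 further minute boundaries passed. Total skipped labels = 18 × 77 + 2 × 0 = 1386.
Non-drop label index = 1385066 + 1386 = 1386452; at 30 labels/s that is 12:50:15:02, i.e. DF 12:50:15;02.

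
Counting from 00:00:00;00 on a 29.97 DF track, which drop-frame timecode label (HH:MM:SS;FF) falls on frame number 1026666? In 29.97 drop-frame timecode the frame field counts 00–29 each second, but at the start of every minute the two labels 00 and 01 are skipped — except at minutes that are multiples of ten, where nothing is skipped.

09:30:56;12

Ten DF minutes hold 17982 frames, so frame 1026666 lies in block 57 (frames 1024974–1042955) with 1692 frames into that block.
The block's first minute is 1800 frames and the rest 1798 each; 1692 frames reaches minute 0, so 57 × 18 + 0 × 2 = 1026 labels have been skipped so far.
Adding those back, label number 1026666 + 1026 = 1027692 at 30 labels/s is 34256 s + 12 f = 9 h 30 min 56 s frame 12, i.e. 09:30:56;12.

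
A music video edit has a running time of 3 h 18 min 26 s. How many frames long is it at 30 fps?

3 h 18 min 26 s = 11906 s.
Frames = 11906 × 30 = 357180.

357180 frames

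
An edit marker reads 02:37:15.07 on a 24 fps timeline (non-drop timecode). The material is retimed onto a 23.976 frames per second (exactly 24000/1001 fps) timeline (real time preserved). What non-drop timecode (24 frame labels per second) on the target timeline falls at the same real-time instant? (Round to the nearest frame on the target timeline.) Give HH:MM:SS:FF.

Source frame index: (2×3600 + 37×60 + 15) × 24 + 7 = 226447.
Real time: 226447 / (24) = 226447/24 s.
Target frame: (226447/24) × (24000/1001) = 17419000/77 ≈ 226220.779 → 226221.
At 24 labels/s: frame 226221 → 02:37:05:21.

02:37:05:21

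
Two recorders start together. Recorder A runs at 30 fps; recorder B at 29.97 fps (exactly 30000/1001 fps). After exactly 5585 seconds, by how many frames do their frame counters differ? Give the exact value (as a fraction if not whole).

A emits 30 × 5585 = 167550 frames; B emits 30000/1001 × 5585 = 167550000/1001.
Difference = 167550/1001 frames (≈ 167.3826); B is behind A.

167550/1001 frames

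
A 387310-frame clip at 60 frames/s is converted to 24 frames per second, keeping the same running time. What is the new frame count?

154924 frames

Frames at target rate = 387310 × (24) / (60) = 154924.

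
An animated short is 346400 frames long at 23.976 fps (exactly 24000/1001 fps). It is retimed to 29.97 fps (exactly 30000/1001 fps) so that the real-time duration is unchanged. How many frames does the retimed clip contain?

433000 frames

Target frames = source frames × (target rate / source rate) = 346400 × (30000/1001)/(24000/1001) = 346400 × 5/4 = 433000.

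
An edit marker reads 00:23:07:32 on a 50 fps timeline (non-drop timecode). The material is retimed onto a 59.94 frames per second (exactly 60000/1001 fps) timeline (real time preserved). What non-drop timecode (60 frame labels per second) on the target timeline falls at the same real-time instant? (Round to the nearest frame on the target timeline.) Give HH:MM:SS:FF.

Source frame index: (0×3600 + 23×60 + 7) × 50 + 32 = 69382.
Real time: 69382 / (50) = 34691/25 s.
Target frame: (34691/25) × (60000/1001) = 83258400/1001 ≈ 83175.225 → 83175.
At 60 labels/s: frame 83175 → 00:23:06:15.

00:23:06:15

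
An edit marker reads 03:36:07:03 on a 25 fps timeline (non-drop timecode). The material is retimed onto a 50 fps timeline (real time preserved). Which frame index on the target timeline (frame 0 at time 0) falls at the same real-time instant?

frame 648356

Source frame index: (3×3600 + 36×60 + 7) × 25 + 3 = 324178.
Real time: 324178 / (25) = 324178/25 s.
Target frame: (324178/25) × (50) = 648356.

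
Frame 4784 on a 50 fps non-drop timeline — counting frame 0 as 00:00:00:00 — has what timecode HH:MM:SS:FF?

00:01:35:34

4784 ÷ 50 = 95 full seconds, remainder 34 frames.
95 s = 0 h 1 min 35 s.
Timecode: 00:01:35:34.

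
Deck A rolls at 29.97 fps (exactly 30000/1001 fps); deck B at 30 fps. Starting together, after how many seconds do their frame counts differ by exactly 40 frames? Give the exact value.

4004/3 seconds

The gap grows by |30 − 30000/1001| = 30/1001 frames per second.
Time for a 40-frame gap: 40 ÷ (30/1001) = 4004/3 s.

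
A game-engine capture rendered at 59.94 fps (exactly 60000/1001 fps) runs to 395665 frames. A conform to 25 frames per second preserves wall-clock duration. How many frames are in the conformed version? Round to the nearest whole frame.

Frames at target rate = 395665 × (25) / (60000/1001) = 79212133/480 ≈ 165025.277.
Nearest whole frame: 165025.

165025 frames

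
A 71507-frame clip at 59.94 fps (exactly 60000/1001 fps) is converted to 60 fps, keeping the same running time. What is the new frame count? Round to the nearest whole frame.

71579 frames

Frames at target rate = 71507 × (60) / (60000/1001) = 71578507/1000 ≈ 71578.507.
Nearest whole frame: 71579.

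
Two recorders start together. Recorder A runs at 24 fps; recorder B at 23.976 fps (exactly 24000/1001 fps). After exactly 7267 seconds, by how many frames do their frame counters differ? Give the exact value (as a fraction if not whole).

13416/77 frames

A emits 24 × 7267 = 174408 frames; B emits 24000/1001 × 7267 = 13416000/77.
Difference = 13416/77 frames (≈ 174.2338); B is behind A.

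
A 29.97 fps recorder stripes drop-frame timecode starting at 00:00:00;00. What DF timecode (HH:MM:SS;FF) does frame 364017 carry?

03:22:26;01

Ten DF minutes hold 17982 frames, so frame 364017 lies in block 20 (frames 359640–377621) with 4377 frames into that block.
The block's first minute is 1800 frames and the rest 1798 each; 4377 frames reaches minute 2, so 20 × 18 + 2 × 2 = 364 labels have been skipped so far.
Adding those back, label number 364017 + 364 = 364381 at 30 labels/s is 12146 s + 1 f = 3 h 22 min 26 s frame 1, i.e. 03:22:26;01.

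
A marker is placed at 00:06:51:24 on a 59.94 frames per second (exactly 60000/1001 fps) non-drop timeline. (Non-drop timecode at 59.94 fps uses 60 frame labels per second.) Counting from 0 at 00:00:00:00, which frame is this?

24684

Total seconds to the label: (0 × 3600 + 6 × 60 + 51) = 411.
Frame index = 411 × 60 + 24 = 24684.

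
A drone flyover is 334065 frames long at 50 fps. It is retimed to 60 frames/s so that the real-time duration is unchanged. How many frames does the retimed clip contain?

Target frames = source frames × (target rate / source rate) = 334065 × (60)/(50) = 334065 × 6/5 = 400878.

400878 frames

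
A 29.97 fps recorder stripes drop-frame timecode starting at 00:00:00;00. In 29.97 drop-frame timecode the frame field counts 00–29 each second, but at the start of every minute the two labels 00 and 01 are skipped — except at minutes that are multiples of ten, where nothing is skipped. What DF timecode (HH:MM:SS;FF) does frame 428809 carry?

03:58:27;29

Each 10-minute DF block holds 10 × 60 × 30 − 9 × 2 = 17982 frames. 428809 ÷ 17982 → 23 full blocks, remainder 15223.
Within the partial block the first minute is 1800 frames and each further minute 1798, so 8 further minute boundaries passed. Total skipped labels = 18 × 23 + 2 × 8 = 430.
Non-drop label index = 428809 + 430 = 429239; at 30 labels/s that is 03:58:27:29, i.e. DF 03:58:27;29.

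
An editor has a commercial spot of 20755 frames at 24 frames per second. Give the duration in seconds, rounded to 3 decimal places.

864.792 seconds

Running time = 20755 × 1/24 = 20755/24 s ≈ 864.792 s.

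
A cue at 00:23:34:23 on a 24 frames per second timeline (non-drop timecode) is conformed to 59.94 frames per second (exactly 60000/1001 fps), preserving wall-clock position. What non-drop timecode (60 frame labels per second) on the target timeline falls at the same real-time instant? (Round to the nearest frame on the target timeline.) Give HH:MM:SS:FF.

00:23:33:33

Source frame index: (0×3600 + 23×60 + 34) × 24 + 23 = 33959.
Real time: 33959 / (24) = 33959/24 s.
Target frame: (33959/24) × (60000/1001) = 84897500/1001 ≈ 84812.687 → 84813.
At 60 labels/s: frame 84813 → 00:23:33:33.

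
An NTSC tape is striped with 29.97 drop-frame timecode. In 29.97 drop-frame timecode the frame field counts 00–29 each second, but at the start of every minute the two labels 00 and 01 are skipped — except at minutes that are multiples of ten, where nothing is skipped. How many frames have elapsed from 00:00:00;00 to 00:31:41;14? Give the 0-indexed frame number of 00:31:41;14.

56988

Complete 10-minute blocks: 3, each 17982 frames → 53946.
Remaining 1 whole minute in the current block: 1800 + 0 × 1798 = 1800 frames.
Within the current minute: 41 × 30 + 14 − 2 = 1242 (labels ;00/;01 skipped at this minute). Total = 53946 + 1800 + 1242 = 56988.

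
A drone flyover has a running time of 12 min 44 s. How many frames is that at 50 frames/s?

12 min 44 s = 764 s.
Frames = 764 × 50 = 38200.

38200 frames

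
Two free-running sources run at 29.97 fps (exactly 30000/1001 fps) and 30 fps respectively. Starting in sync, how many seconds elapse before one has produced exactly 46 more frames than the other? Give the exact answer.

The gap grows by |30 − 30000/1001| = 30/1001 frames per second.
Time for a 46-frame gap: 46 ÷ (30/1001) = 23023/15 s.

23023/15 seconds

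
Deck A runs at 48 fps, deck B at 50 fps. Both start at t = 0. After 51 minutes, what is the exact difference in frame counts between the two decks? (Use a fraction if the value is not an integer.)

6120 frames

51 min = 3060 s.
A emits 48 × 3060 = 146880 frames; B emits 50 × 3060 = 153000.
Difference = 6120 frames; B is ahead of A.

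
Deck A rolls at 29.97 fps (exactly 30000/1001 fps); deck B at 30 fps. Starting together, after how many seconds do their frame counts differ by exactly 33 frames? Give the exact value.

1101.1 seconds

The gap grows by |30 − 30000/1001| = 30/1001 frames per second.
Time for a 33-frame gap: 33 ÷ (30/1001) = 1101.1 s.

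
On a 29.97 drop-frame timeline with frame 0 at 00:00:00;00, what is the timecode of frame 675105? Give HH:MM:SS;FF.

06:15:26;01

Each 10-minute DF block holds 10 × 60 × 30 − 9 × 2 = 17982 frames. 675105 ÷ 17982 → 37 full blocks, remainder 9771.
Within the partial block the first minute is 1800 frames and each further minute 1798, so 5 further minute boundaries passed. Total skipped labels = 18 × 37 + 2 × 5 = 676.
Non-drop label index = 675105 + 676 = 675781; at 30 labels/s that is 06:15:26:01, i.e. DF 06:15:26;01.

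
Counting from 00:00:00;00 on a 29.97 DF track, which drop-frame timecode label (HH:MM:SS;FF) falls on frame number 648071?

06:00:23;29

Each 10-minute DF block holds 10 × 60 × 30 − 9 × 2 = 17982 frames. 648071 ÷ 17982 → 36 full blocks, remainder 719.
Within the partial block the first minute is 1800 frames and each further minute 1798, so 0 further minute boundaries passed. Total skipped labels = 18 × 36 + 2 × 0 = 648.
Non-drop label index = 648071 + 648 = 648719; at 30 labels/s that is 06:00:23:29, i.e. DF 06:00:23;29.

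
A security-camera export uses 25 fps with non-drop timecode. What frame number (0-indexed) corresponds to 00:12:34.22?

Total seconds to the label: (0 × 3600 + 12 × 60 + 34) = 754.
Frame index = 754 × 25 + 22 = 18872.

frame 18872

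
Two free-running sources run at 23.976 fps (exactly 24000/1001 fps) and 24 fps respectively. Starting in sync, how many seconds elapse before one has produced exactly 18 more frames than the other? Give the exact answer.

The gap grows by |24 − 24000/1001| = 24/1001 frames per second.
Time for a 18-frame gap: 18 ÷ (24/1001) = 750.75 s.

750.75 seconds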